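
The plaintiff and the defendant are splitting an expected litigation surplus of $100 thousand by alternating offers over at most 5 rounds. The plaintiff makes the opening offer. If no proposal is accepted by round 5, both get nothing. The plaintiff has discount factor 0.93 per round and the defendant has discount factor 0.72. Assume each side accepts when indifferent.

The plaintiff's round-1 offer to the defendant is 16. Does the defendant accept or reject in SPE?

Round 5 (the plaintiff proposes): rejection yields 0 for the defendant; the plaintiff offers 0 and keeps 100.
Round 4 (the defendant proposes): the plaintiff can get 100 next round, worth 0.93 × 100 = 93 now; the defendant offers that and keeps 7.
Round 3 (the plaintiff proposes): the defendant can get 7 next round, worth 0.72 × 7 = 5.04 now; the plaintiff offers that and keeps 94.96.
Round 2 (the defendant proposes): the plaintiff can get 94.96 next round, worth 0.93 × 94.96 = 88.3128 now. The defendant offers 88.3128 and keeps 100 − 88.3128 = 11.6872.
So by rejecting in round 1, the defendant gets 11.6872 next round, worth 0.72 × 11.6872 = 8.414784 now.
Offer 16 ≥ 8.414784, so the defendant accepts.

Accept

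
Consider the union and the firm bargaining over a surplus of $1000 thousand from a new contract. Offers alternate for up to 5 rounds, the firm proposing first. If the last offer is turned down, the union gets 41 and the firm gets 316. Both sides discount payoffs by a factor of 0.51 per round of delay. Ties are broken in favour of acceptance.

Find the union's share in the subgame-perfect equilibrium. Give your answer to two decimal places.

317.67

Round 5 (the firm proposes): the union gets 41 if talks fail, so the firm offers 41 and keeps 959.
Round 4 (the union proposes): the firm can get 959 next round, worth 0.51 × 959 = 489.09 now, so the union offers 489.09, keeping 510.91.
Round 3 (the firm proposes): the union can get 510.91 next round, worth 0.51 × 510.91 = 260.5641 now. The firm offers 260.5641 and keeps 1000 − 260.5641 = 739.4359.
Round 2 (the union proposes): the firm can get 739.4359 next round, worth 0.51 × 739.4359 = 377.112309 now; the union offers that and keeps 622.887691.
Round 1 (the firm proposes): the union can get 622.887691 next round, worth 0.51 × 622.887691 = 317.67272241 now; the firm offers that and keeps 682.32727759.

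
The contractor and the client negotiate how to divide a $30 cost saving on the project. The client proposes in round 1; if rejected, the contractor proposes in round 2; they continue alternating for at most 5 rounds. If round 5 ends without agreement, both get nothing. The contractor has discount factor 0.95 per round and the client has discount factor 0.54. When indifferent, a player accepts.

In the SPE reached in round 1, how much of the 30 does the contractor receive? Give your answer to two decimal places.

19.84

Work backward from the last round.
Round 5 (the client proposes): rejection yields 0 for the contractor; the client offers 0 and keeps 30.
Round 4 (the contractor proposes): the client can get 30 next round, worth 0.54 × 30 = 16.2 now; the contractor offers that and keeps 13.8.
Round 3 (the client proposes): the contractor can get 13.8 next round, worth 0.95 × 13.8 = 13.11 now, so the client offers 13.11, keeping 16.89.
Round 2 (the contractor proposes): the client can get 16.89 next round, worth 0.54 × 16.89 = 9.1206 now; the contractor offers that and keeps 20.8794.
Round 1 (the client proposes): the contractor can get 20.8794 next round, worth 0.95 × 20.8794 = 19.83543 now, so the client offers 19.83543, keeping 10.16457.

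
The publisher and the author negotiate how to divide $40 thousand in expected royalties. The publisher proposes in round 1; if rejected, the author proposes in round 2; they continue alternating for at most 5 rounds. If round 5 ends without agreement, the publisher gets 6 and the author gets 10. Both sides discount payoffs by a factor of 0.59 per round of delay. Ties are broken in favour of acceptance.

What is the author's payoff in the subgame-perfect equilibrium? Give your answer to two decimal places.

14.26

Round 5 (the publisher proposes): the author gets 10 if talks fail, so the publisher offers 10 and keeps 30.
Round 4 (the author proposes): the publisher can get 30 next round, worth 0.59 × 30 = 17.7 now, so the author offers 17.7, keeping 22.3.
Round 3 (the publisher proposes): the author can get 22.3 next round, worth 0.59 × 22.3 = 13.157 now; the publisher offers that and keeps 26.843.
Round 2 (the author proposes): the publisher can get 26.843 next round, worth 0.59 × 26.843 = 15.83737 now. The author offers 15.83737 and keeps 40 − 15.83737 = 24.16263.
Round 1 (the publisher proposes): the author can get 24.16263 next round, worth 0.59 × 24.16263 = 14.2559517 now. The publisher offers 14.2559517 and keeps 40 − 14.2559517 = 25.7440483.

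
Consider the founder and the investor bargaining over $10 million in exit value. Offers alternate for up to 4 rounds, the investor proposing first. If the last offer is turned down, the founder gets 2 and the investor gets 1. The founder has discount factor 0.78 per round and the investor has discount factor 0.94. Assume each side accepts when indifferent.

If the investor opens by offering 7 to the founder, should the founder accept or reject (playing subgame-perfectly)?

Round 4 (the founder proposes): the investor gets 1 if talks fail, so the founder offers 1 and keeps 9.
Round 3 (the investor proposes): the founder can get 9 next round, worth 0.78 × 9 = 7.02 now; the investor offers that and keeps 2.98.
Round 2 (the founder proposes): the investor can get 2.98 next round, worth 0.94 × 2.98 = 2.8012 now; the founder offers that and keeps 7.1988.
So by rejecting in round 1, the founder gets 7.1988 next round, worth 0.78 × 7.1988 = 5.615064 now.
Offer 7 ≥ 5.615064, so the founder accepts.

Accept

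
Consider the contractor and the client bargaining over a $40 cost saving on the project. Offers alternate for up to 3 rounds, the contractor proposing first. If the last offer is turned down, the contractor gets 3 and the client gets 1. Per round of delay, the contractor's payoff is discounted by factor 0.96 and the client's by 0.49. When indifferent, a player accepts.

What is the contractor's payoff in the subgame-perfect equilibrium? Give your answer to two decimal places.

Solve by backward induction from round 3.
Round 3 (the contractor proposes): the client gets 1 if talks fail, so the contractor offers 1 and keeps 39.
Round 2 (the client proposes): the contractor can get 39 next round, worth 0.96 × 39 = 37.44 now, so the client offers 37.44, keeping 2.56.
Round 1 (the contractor proposes): the client can get 2.56 next round, worth 0.49 × 2.56 = 1.2544 now, so the contractor offers 1.2544, keeping 38.7456.

38.75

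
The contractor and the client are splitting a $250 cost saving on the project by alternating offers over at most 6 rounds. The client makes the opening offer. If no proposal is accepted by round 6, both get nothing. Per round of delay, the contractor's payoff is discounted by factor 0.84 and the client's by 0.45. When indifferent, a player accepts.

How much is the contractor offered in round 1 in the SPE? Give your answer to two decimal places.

189.16

Round 6 (the contractor proposes): rejection yields 0 for the client; the contractor offers 0 and keeps 250.
Round 5 (the client proposes): the contractor can get 250 next round, worth 0.84 × 250 = 210 now, so the client offers 210, keeping 40.
Round 4 (the contractor proposes): the client can get 40 next round, worth 0.45 × 40 = 18 now, so the contractor offers 18, keeping 232.
Round 3 (the client proposes): the contractor can get 232 next round, worth 0.84 × 232 = 194.88 now. The client offers 194.88 and keeps 250 − 194.88 = 55.12.
Round 2 (the contractor proposes): the client can get 55.12 next round, worth 0.45 × 55.12 = 24.804 now; the contractor offers that and keeps 225.196.
Round 1 (the client proposes): the contractor can get 225.196 next round, worth 0.84 × 225.196 = 189.16464 now; the client offers that and keeps 60.83536.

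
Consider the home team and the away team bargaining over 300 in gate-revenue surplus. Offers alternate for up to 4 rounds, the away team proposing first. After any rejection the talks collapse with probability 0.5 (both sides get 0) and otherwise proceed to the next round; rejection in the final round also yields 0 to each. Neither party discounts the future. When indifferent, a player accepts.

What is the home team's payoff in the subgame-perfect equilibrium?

Round 4 (the home team proposes): rejection yields 0 for the away team; the home team offers 0 and keeps 300.
Round 3 (the away team proposes): rejecting gives the home team an expected 0.5 × 300 = 150. The away team offers 150 and keeps 300 − 150 = 150.
Round 2 (the home team proposes): rejecting gives the away team an expected 0.5 × 150 = 75, so the home team offers 75, keeping 225.
Round 1 (the away team proposes): rejecting gives the home team an expected 0.5 × 225 = 112.5. The away team offers 112.5 and keeps 300 − 112.5 = 187.5.

112.5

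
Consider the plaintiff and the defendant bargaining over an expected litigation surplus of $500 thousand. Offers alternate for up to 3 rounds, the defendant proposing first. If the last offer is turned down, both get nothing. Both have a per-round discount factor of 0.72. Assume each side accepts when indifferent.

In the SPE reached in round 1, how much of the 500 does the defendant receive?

399.2

Work backward from the last round.
Round 3 (the defendant proposes): rejection yields 0 for the plaintiff; the defendant offers 0 and keeps 500.
Round 2 (the plaintiff proposes): the defendant can get 500 next round, worth 0.72 × 500 = 360 now. The plaintiff offers 360 and keeps 500 − 360 = 140.
Round 1 (the defendant proposes): the plaintiff can get 140 next round, worth 0.72 × 140 = 100.8 now. The defendant offers 100.8 and keeps 500 − 100.8 = 399.2.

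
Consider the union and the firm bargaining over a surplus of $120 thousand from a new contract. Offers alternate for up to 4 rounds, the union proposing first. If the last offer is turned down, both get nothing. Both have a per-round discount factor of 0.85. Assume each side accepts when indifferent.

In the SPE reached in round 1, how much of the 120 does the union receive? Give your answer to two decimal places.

Solve by backward induction from round 4.
Round 4 (the firm proposes): rejection yields 0 for the union; the firm offers 0 and keeps 120.
Round 3 (the union proposes): the firm can get 120 next round, worth 0.85 × 120 = 102 now. The union offers 102 and keeps 120 − 102 = 18.
Round 2 (the firm proposes): the union can get 18 next round, worth 0.85 × 18 = 15.3 now, so the firm offers 15.3, keeping 104.7.
Round 1 (the union proposes): the firm can get 104.7 next round, worth 0.85 × 104.7 = 88.995 now, so the union offers 88.995, keeping 31.005.

31.01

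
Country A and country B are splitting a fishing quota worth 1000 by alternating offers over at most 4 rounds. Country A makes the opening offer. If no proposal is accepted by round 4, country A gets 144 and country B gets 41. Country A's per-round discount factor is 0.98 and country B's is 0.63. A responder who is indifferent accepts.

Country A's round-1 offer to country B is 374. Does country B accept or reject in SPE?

Work out country B's continuation value if the offer is rejected.
Round 4 (country B proposes): country A gets 144 if talks fail, so country B offers 144 and keeps 856.
Round 3 (country A proposes): country B can get 856 next round, worth 0.63 × 856 = 539.28 now, so country A offers 539.28, keeping 460.72.
Round 2 (country B proposes): country A can get 460.72 next round, worth 0.98 × 460.72 = 451.5056 now, so country B offers 451.5056, keeping 548.4944.
So by rejecting in round 1, country B gets 548.4944 next round, worth 0.63 × 548.4944 = 345.551472 now.
Offer 374 ≥ 345.551472, so country B accepts.

Accept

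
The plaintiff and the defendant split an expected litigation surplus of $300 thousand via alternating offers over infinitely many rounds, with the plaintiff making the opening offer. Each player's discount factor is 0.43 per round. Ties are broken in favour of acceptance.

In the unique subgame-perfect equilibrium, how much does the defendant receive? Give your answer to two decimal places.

90.21

In a stationary SPE each proposer offers the other exactly their discounted continuation value.
If the plaintiff keeps x when proposing and the defendant keeps y when proposing, then x = 300 − 0.43y and y = 300 − 0.43x.
Solving: x = 300(1 − 0.43) / (1 − 0.43·0.43) = 171 / 0.8151 ≈ 209.7902.
The defendant gets 300 − 209.7902 ≈ 90.2098.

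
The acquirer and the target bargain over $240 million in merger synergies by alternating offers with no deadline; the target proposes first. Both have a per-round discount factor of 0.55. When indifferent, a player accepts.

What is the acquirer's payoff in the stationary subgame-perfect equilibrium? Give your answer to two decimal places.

85.16

Let x be the target's share when the target proposes and y be the acquirer's share when the acquirer proposes.
The acquirer accepts iff offered ≥ 0.55·y, so x = 240 − 0.55y. Symmetrically y = 240 − 0.55x.
Substituting: x = 240 − 0.55(240 − 0.55x), giving x(1 − 0.55·0.55) = 240(1 − 0.55).
So x = 240 × 0.45 / 0.6975 ≈ 154.8387, and the acquirer receives 240 − x ≈ 85.1613.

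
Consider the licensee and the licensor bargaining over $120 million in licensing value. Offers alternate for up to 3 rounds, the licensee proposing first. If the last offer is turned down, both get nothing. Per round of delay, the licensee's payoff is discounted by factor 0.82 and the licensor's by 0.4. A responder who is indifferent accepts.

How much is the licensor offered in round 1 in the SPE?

Round 3 (the licensee proposes): rejection yields 0 for the licensor; the licensee offers 0 and keeps 120.
Round 2 (the licensor proposes): the licensee can get 120 next round, worth 0.82 × 120 = 98.4 now; the licensor offers that and keeps 21.6.
Round 1 (the licensee proposes): the licensor can get 21.6 next round, worth 0.4 × 21.6 = 8.64 now, so the licensee offers 8.64, keeping 111.36.

8.64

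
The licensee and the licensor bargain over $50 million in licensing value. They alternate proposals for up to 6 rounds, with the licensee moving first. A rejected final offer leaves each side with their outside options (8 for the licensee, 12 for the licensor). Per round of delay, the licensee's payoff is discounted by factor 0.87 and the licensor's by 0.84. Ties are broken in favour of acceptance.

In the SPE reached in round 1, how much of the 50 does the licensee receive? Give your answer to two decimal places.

Round 6 (the licensor proposes): the licensee gets 8 if talks fail, so the licensor offers 8 and keeps 42.
Round 5 (the licensee proposes): the licensor can get 42 next round, worth 0.84 × 42 = 35.28 now. The licensee offers 35.28 and keeps 50 − 35.28 = 14.72.
Round 4 (the licensor proposes): the licensee can get 14.72 next round, worth 0.87 × 14.72 = 12.8064 now; the licensor offers that and keeps 37.1936.
Round 3 (the licensee proposes): the licensor can get 37.1936 next round, worth 0.84 × 37.1936 = 31.242624 now, so the licensee offers 31.242624, keeping 18.757376.
Round 2 (the licensor proposes): the licensee can get 18.757376 next round, worth 0.87 × 18.757376 = 16.31891712 now; the licensor offers that and keeps 33.68108288.
Round 1 (the licensee proposes): the licensor can get 33.68108288 next round, worth 0.84 × 33.68108288 = 28.2921096192 now, so the licensee offers 28.2921096192, keeping 21.7078903808.

21.71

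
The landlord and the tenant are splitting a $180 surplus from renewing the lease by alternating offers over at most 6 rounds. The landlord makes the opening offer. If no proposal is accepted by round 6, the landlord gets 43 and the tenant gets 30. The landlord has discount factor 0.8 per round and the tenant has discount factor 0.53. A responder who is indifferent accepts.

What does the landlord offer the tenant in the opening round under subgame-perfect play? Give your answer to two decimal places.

40.22

Work backward from the last round.
Round 6 (the tenant proposes): the landlord gets 43 if talks fail, so the tenant offers 43 and keeps 137.
Round 5 (the landlord proposes): the tenant can get 137 next round, worth 0.53 × 137 = 72.61 now; the landlord offers that and keeps 107.39.
Round 4 (the tenant proposes): the landlord can get 107.39 next round, worth 0.8 × 107.39 = 85.912 now. The tenant offers 85.912 and keeps 180 − 85.912 = 94.088.
Round 3 (the landlord proposes): the tenant can get 94.088 next round, worth 0.53 × 94.088 = 49.86664 now. The landlord offers 49.86664 and keeps 180 − 49.86664 = 130.13336.
Round 2 (the tenant proposes): the landlord can get 130.13336 next round, worth 0.8 × 130.13336 = 104.106688 now, so the tenant offers 104.106688, keeping 75.893312.
Round 1 (the landlord proposes): the tenant can get 75.893312 next round, worth 0.53 × 75.893312 = 40.22345536 now; the landlord offers that and keeps 139.77654464.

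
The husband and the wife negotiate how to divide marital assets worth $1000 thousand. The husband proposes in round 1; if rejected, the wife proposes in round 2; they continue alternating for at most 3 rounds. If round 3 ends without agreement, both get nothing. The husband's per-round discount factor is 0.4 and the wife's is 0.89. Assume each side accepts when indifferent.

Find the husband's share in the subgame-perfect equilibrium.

466

Round 3 (the husband proposes): rejection yields 0 for the wife; the husband offers 0 and keeps 1000.
Round 2 (the wife proposes): the husband can get 1000 next round, worth 0.4 × 1000 = 400 now. The wife offers 400 and keeps 1000 − 400 = 600.
Round 1 (the husband proposes): the wife can get 600 next round, worth 0.89 × 600 = 534 now. The husband offers 534 and keeps 1000 − 534 = 466.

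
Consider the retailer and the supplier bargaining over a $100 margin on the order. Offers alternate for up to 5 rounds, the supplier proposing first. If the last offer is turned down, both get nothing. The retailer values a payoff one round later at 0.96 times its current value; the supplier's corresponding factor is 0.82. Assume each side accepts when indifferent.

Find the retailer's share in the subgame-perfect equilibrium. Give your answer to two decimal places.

Round 5 (the supplier proposes): rejection yields 0 for the retailer; the supplier offers 0 and keeps 100.
Round 4 (the retailer proposes): the supplier can get 100 next round, worth 0.82 × 100 = 82 now. The retailer offers 82 and keeps 100 − 82 = 18.
Round 3 (the supplier proposes): the retailer can get 18 next round, worth 0.96 × 18 = 17.28 now; the supplier offers that and keeps 82.72.
Round 2 (the retailer proposes): the supplier can get 82.72 next round, worth 0.82 × 82.72 = 67.8304 now. The retailer offers 67.8304 and keeps 100 − 67.8304 = 32.1696.
Round 1 (the supplier proposes): the retailer can get 32.1696 next round, worth 0.96 × 32.1696 = 30.882816 now. The supplier offers 30.882816 and keeps 100 − 30.882816 = 69.117184.

30.88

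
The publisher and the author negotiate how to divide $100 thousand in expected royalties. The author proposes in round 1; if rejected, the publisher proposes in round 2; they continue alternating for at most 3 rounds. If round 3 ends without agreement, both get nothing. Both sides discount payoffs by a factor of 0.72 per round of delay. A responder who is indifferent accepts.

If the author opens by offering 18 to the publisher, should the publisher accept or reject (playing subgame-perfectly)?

Round 3 (the author proposes): the publisher will accept anything ≥ 0, so the author offers 0 and keeps 100.
Round 2 (the publisher proposes): the author can get 100 next round, worth 0.72 × 100 = 72 now, so the publisher offers 72, keeping 28.
So by rejecting in round 1, the publisher gets 28 next round, worth 0.72 × 28 = 20.16 now.
Offer 18 < 20.16, so the publisher rejects.

Reject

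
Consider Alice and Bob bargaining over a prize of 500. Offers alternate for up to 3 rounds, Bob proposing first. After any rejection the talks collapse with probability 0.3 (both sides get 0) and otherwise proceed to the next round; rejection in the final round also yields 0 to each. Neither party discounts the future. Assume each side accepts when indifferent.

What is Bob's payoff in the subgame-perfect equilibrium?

395

Round 3 (Bob proposes): rejection yields 0 for Alice; Bob offers 0 and keeps 500.
Round 2 (Alice proposes): rejecting gives Bob an expected 0.7 × 500 = 350; Alice offers that and keeps 150.
Round 1 (Bob proposes): rejecting gives Alice an expected 0.7 × 150 = 105. Bob offers 105 and keeps 500 − 105 = 395.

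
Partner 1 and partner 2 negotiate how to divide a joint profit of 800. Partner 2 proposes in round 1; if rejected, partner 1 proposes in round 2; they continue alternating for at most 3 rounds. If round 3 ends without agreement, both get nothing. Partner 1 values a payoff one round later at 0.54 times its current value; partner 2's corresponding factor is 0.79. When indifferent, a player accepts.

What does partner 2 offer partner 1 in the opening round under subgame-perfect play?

Round 3 (partner 2 proposes): rejection yields 0 for partner 1; partner 2 offers 0 and keeps 800.
Round 2 (partner 1 proposes): partner 2 can get 800 next round, worth 0.79 × 800 = 632 now; partner 1 offers that and keeps 168.
Round 1 (partner 2 proposes): partner 1 can get 168 next round, worth 0.54 × 168 = 90.72 now. Partner 2 offers 90.72 and keeps 800 − 90.72 = 709.28.

90.72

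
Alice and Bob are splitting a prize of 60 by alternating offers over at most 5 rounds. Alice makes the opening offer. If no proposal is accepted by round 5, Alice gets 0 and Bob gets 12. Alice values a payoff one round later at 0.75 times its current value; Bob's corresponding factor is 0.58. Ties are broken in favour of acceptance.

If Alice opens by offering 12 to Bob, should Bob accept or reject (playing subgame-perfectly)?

Reject

Round 5 (Alice proposes): Bob gets 12 if talks fail, so Alice offers 12 and keeps 48.
Round 4 (Bob proposes): Alice can get 48 next round, worth 0.75 × 48 = 36 now; Bob offers that and keeps 24.
Round 3 (Alice proposes): Bob can get 24 next round, worth 0.58 × 24 = 13.92 now. Alice offers 13.92 and keeps 60 − 13.92 = 46.08.
Round 2 (Bob proposes): Alice can get 46.08 next round, worth 0.75 × 46.08 = 34.56 now, so Bob offers 34.56, keeping 25.44.
So by rejecting in round 1, Bob gets 25.44 next round, worth 0.58 × 25.44 = 14.7552 now.
Offer 12 < 14.7552, so Bob rejects.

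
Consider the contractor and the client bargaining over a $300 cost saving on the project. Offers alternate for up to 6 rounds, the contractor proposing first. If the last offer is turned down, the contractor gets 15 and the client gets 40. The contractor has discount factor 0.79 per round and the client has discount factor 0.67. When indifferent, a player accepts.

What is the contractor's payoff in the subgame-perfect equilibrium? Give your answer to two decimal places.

181.95

Work backward from the last round.
Round 6 (the client proposes): the contractor gets 15 if talks fail, so the client offers 15 and keeps 285.
Round 5 (the contractor proposes): the client can get 285 next round, worth 0.67 × 285 = 190.95 now. The contractor offers 190.95 and keeps 300 − 190.95 = 109.05.
Round 4 (the client proposes): the contractor can get 109.05 next round, worth 0.79 × 109.05 = 86.1495 now; the client offers that and keeps 213.8505.
Round 3 (the contractor proposes): the client can get 213.8505 next round, worth 0.67 × 213.8505 = 143.279835 now. The contractor offers 143.279835 and keeps 300 − 143.279835 = 156.720165.
Round 2 (the client proposes): the contractor can get 156.720165 next round, worth 0.79 × 156.720165 = 123.80893035 now. The client offers 123.80893035 and keeps 300 − 123.80893035 = 176.19106965.
Round 1 (the contractor proposes): the client can get 176.19106965 next round, worth 0.67 × 176.19106965 = 118.0480166655 now; the contractor offers that and keeps 181.9519833345.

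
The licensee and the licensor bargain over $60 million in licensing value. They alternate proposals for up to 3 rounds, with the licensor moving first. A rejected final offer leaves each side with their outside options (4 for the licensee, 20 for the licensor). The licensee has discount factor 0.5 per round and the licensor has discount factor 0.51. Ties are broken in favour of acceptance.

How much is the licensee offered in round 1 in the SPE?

15.72

Round 3 (the licensor proposes): the licensee gets 4 if talks fail, so the licensor offers 4 and keeps 56.
Round 2 (the licensee proposes): the licensor can get 56 next round, worth 0.51 × 56 = 28.56 now, so the licensee offers 28.56, keeping 31.44.
Round 1 (the licensor proposes): the licensee can get 31.44 next round, worth 0.5 × 31.44 = 15.72 now, so the licensor offers 15.72, keeping 44.28.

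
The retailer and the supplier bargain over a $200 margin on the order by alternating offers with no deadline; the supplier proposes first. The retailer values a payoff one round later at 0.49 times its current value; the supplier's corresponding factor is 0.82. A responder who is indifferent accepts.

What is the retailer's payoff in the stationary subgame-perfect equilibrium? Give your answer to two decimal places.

29.49

Let x be the supplier's share when the supplier proposes and y be the retailer's share when the retailer proposes.
The retailer accepts iff offered ≥ 0.49·y, so x = 200 − 0.49y. Symmetrically y = 200 − 0.82x.
Substituting: x = 200 − 0.49(200 − 0.82x), giving x(1 − 0.82·0.49) = 200(1 − 0.49).
So x = 200 × 0.51 / 0.5982 ≈ 170.5115, and the retailer receives 200 − x ≈ 29.4885.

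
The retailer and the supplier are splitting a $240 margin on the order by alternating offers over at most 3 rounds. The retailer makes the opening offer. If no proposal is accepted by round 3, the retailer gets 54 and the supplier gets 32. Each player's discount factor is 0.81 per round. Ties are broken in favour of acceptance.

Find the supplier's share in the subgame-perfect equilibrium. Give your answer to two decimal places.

By backward induction:
Round 3 (the retailer proposes): the supplier gets 32 if talks fail, so the retailer offers 32 and keeps 208.
Round 2 (the supplier proposes): the retailer can get 208 next round, worth 0.81 × 208 = 168.48 now, so the supplier offers 168.48, keeping 71.52.
Round 1 (the retailer proposes): the supplier can get 71.52 next round, worth 0.81 × 71.52 = 57.9312 now, so the retailer offers 57.9312, keeping 182.0688.

57.93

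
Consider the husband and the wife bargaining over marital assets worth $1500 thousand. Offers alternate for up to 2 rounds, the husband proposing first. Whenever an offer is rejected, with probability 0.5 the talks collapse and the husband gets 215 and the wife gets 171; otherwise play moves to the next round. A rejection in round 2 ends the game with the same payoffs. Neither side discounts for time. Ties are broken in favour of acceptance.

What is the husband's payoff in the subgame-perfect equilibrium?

Round 2 (the wife proposes): the husband gets 215 if talks fail, so the wife offers 215 and keeps 1285.
Round 1 (the husband proposes): rejecting gives the wife an expected 0.5 × 1285 + 0.5 × 171 = 728, so the husband offers 728, keeping 772.

772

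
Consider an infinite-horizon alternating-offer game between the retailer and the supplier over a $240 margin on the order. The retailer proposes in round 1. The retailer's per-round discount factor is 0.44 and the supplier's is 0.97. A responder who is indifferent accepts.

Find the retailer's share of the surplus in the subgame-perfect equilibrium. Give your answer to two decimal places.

Let x be the retailer's share when the retailer proposes and y be the supplier's share when the supplier proposes.
The supplier accepts iff offered ≥ 0.97·y, so x = 240 − 0.97y. Symmetrically y = 240 − 0.44x.
Substituting: x = 240 − 0.97(240 − 0.44x), giving x(1 − 0.44·0.97) = 240(1 − 0.97).
So x = 240 × 0.03 / 0.5732 ≈ 12.5611, and the supplier receives 240 − x ≈ 227.4389.

12.56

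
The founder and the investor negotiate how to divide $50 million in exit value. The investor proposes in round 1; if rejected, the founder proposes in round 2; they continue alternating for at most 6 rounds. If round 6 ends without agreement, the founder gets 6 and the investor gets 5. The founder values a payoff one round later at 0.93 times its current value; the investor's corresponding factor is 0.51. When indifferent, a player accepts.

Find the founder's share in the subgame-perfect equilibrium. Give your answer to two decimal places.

Round 6 (the founder proposes): the investor gets 5 if talks fail, so the founder offers 5 and keeps 45.
Round 5 (the investor proposes): the founder can get 45 next round, worth 0.93 × 45 = 41.85 now. The investor offers 41.85 and keeps 50 − 41.85 = 8.15.
Round 4 (the founder proposes): the investor can get 8.15 next round, worth 0.51 × 8.15 = 4.1565 now, so the founder offers 4.1565, keeping 45.8435.
Round 3 (the investor proposes): the founder can get 45.8435 next round, worth 0.93 × 45.8435 = 42.634455 now, so the investor offers 42.634455, keeping 7.365545.
Round 2 (the founder proposes): the investor can get 7.365545 next round, worth 0.51 × 7.365545 = 3.75642795 now; the founder offers that and keeps 46.24357205.
Round 1 (the investor proposes): the founder can get 46.24357205 next round, worth 0.93 × 46.24357205 = 43.0065220065 now, so the investor offers 43.0065220065, keeping 6.9934779935.

43.01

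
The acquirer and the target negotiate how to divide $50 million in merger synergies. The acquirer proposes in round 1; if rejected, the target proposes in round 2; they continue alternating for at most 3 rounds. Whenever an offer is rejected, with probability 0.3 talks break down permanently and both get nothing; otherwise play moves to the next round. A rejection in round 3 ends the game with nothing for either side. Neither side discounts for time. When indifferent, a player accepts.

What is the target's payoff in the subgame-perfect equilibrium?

Round 3 (the acquirer proposes): rejection yields 0 for the target; the acquirer offers 0 and keeps 50.
Round 2 (the target proposes): rejecting gives the acquirer an expected 0.7 × 50 = 35, so the target offers 35, keeping 15.
Round 1 (the acquirer proposes): rejecting gives the target an expected 0.7 × 15 = 10.5; the acquirer offers that and keeps 39.5.

10.5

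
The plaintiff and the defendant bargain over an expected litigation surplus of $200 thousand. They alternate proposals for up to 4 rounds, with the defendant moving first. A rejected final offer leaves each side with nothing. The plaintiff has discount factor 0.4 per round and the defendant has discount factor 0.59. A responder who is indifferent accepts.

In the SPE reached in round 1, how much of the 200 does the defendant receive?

148.32

Round 4 (the plaintiff proposes): the defendant will accept anything ≥ 0, so the plaintiff offers 0 and keeps 200.
Round 3 (the defendant proposes): the plaintiff can get 200 next round, worth 0.4 × 200 = 80 now, so the defendant offers 80, keeping 120.
Round 2 (the plaintiff proposes): the defendant can get 120 next round, worth 0.59 × 120 = 70.8 now. The plaintiff offers 70.8 and keeps 200 − 70.8 = 129.2.
Round 1 (the defendant proposes): the plaintiff can get 129.2 next round, worth 0.4 × 129.2 = 51.68 now, so the defendant offers 51.68, keeping 148.32.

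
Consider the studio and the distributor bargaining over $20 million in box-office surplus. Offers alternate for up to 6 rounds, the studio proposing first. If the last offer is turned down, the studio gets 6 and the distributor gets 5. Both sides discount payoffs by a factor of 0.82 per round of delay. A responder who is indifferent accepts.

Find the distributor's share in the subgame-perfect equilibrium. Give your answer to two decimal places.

Work backward from the last round.
Round 6 (the distributor proposes): the studio gets 6 if talks fail, so the distributor offers 6 and keeps 14.
Round 5 (the studio proposes): the distributor can get 14 next round, worth 0.82 × 14 = 11.48 now. The studio offers 11.48 and keeps 20 − 11.48 = 8.52.
Round 4 (the distributor proposes): the studio can get 8.52 next round, worth 0.82 × 8.52 = 6.9864 now; the distributor offers that and keeps 13.0136.
Round 3 (the studio proposes): the distributor can get 13.0136 next round, worth 0.82 × 13.0136 = 10.671152 now. The studio offers 10.671152 and keeps 20 − 10.671152 = 9.328848.
Round 2 (the distributor proposes): the studio can get 9.328848 next round, worth 0.82 × 9.328848 = 7.64965536 now, so the distributor offers 7.64965536, keeping 12.35034464.
Round 1 (the studio proposes): the distributor can get 12.35034464 next round, worth 0.82 × 12.35034464 = 10.1272826048 now; the studio offers that and keeps 9.8727173952.

10.13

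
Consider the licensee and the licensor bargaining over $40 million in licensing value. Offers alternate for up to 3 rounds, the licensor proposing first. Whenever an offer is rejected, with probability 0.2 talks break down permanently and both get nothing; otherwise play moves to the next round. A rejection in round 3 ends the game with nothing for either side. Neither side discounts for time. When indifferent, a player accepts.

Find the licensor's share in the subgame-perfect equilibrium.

33.6

By backward induction:
Round 3 (the licensor proposes): rejection yields 0 for the licensee; the licensor offers 0 and keeps 40.
Round 2 (the licensee proposes): rejecting gives the licensor an expected 0.8 × 40 = 32, so the licensee offers 32, keeping 8.
Round 1 (the licensor proposes): rejecting gives the licensee an expected 0.8 × 8 = 6.4, so the licensor offers 6.4, keeping 33.6.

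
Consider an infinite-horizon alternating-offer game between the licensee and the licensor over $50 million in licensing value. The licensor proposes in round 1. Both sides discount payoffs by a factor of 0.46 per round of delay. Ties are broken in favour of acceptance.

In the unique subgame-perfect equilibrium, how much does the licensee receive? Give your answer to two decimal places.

When the licensor proposes, the licensee accepts any offer worth at least 0.46 times what the licensee would get by proposing next round; and vice versa.
This gives x = 50 − 0.46y and y = 50 − 0.46x, where x and y are each side's share when it proposes.
Hence (1 − 0.46·0.46)x = 50(1 − 0.46), i.e. 0.7884·x = 27.
x ≈ 34.2466; the licensee's share is 50 − x ≈ 15.7534.

15.75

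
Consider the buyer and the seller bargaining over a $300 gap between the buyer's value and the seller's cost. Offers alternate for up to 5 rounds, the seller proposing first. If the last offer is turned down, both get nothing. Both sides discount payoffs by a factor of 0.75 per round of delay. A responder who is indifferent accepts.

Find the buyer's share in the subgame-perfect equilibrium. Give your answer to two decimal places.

Round 5 (the seller proposes): the buyer will accept anything ≥ 0, so the seller offers 0 and keeps 300.
Round 4 (the buyer proposes): the seller can get 300 next round, worth 0.75 × 300 = 225 now. The buyer offers 225 and keeps 300 − 225 = 75.
Round 3 (the seller proposes): the buyer can get 75 next round, worth 0.75 × 75 = 56.25 now. The seller offers 56.25 and keeps 300 − 56.25 = 243.75.
Round 2 (the buyer proposes): the seller can get 243.75 next round, worth 0.75 × 243.75 = 182.8125 now. The buyer offers 182.8125 and keeps 300 − 182.8125 = 117.1875.
Round 1 (the seller proposes): the buyer can get 117.1875 next round, worth 0.75 × 117.1875 = 87.890625 now; the seller offers that and keeps 212.109375.

87.89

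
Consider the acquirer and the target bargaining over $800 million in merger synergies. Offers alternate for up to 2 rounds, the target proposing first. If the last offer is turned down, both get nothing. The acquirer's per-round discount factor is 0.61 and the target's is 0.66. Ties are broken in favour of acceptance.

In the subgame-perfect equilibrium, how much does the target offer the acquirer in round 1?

488

Work backward from the last round.
Round 2 (the acquirer proposes): the target will accept anything ≥ 0, so the acquirer offers 0 and keeps 800.
Round 1 (the target proposes): the acquirer can get 800 next round, worth 0.61 × 800 = 488 now. The target offers 488 and keeps 800 − 488 = 312.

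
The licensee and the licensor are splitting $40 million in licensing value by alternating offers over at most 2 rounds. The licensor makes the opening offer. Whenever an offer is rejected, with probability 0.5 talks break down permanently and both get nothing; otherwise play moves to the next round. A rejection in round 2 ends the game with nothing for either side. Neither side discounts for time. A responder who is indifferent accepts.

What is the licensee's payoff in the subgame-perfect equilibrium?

Round 2 (the licensee proposes): the licensor will accept anything ≥ 0, so the licensee offers 0 and keeps 40.
Round 1 (the licensor proposes): rejecting gives the licensee an expected 0.5 × 40 = 20, so the licensor offers 20, keeping 20.

20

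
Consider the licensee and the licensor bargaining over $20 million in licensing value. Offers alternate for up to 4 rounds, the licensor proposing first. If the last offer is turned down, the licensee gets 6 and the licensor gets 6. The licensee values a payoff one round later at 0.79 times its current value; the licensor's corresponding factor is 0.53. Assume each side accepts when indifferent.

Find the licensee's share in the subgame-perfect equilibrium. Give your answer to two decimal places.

12.06

Round 4 (the licensee proposes): the licensor gets 6 if talks fail, so the licensee offers 6 and keeps 14.
Round 3 (the licensor proposes): the licensee can get 14 next round, worth 0.79 × 14 = 11.06 now, so the licensor offers 11.06, keeping 8.94.
Round 2 (the licensee proposes): the licensor can get 8.94 next round, worth 0.53 × 8.94 = 4.7382 now, so the licensee offers 4.7382, keeping 15.2618.
Round 1 (the licensor proposes): the licensee can get 15.2618 next round, worth 0.79 × 15.2618 = 12.056822 now. The licensor offers 12.056822 and keeps 20 − 12.056822 = 7.943178.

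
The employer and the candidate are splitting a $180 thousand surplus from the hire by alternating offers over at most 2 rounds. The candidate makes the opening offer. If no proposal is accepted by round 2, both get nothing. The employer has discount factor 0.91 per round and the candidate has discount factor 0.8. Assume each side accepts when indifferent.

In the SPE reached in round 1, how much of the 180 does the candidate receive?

16.2

Work backward from the last round.
Round 2 (the employer proposes): the candidate will accept anything ≥ 0, so the employer offers 0 and keeps 180.
Round 1 (the candidate proposes): the employer can get 180 next round, worth 0.91 × 180 = 163.8 now; the candidate offers that and keeps 16.2.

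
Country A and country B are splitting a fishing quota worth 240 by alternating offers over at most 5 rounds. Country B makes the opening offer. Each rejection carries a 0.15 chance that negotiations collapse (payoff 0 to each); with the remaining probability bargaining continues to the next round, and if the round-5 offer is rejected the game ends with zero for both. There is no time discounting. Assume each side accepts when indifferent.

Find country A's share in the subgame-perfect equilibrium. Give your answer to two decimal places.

52.71

Round 5 (country B proposes): country A will accept anything ≥ 0, so country B offers 0 and keeps 240.
Round 4 (country A proposes): rejecting gives country B an expected 0.85 × 240 = 204. Country A offers 204 and keeps 240 − 204 = 36.
Round 3 (country B proposes): rejecting gives country A an expected 0.85 × 36 = 30.6, so country B offers 30.6, keeping 209.4.
Round 2 (country A proposes): rejecting gives country B an expected 0.85 × 209.4 = 177.99. Country A offers 177.99 and keeps 240 − 177.99 = 62.01.
Round 1 (country B proposes): rejecting gives country A an expected 0.85 × 62.01 = 52.7085, so country B offers 52.7085, keeping 187.2915.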